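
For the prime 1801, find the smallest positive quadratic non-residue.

11

(2/1801) = +1, so 2 is a residue.
(3/1801) = +1, so 3 is a residue.
(4/1801) = +1, so 4 is a residue.
(5/1801) = +1, so 5 is a residue.
(6/1801) = +1, so 6 is a residue.
(7/1801) = +1, so 7 is a residue.
(8/1801) = +1, so 8 is a residue.
(9/1801) = +1, so 9 is a residue.
(10/1801) = +1, so 10 is a residue.
(11/1801) = −1, so 11 is the smallest positive non-residue mod 1801.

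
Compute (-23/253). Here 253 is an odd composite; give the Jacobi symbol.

First reduce: -23 ≡ 230 (mod 253).
Pull out 2: since 253 ≡ 5 (mod 8), (2/253) = -1.
Reciprocity: 115 ≡ 3 and 253 ≡ 1 (mod 4), so (115/253) = +(253/115).
Reduce top mod 115: now compute (23/115).
Reciprocity: 23 ≡ 3 and 115 ≡ 3 (mod 4), so (23/115) = −(115/23).
Reduce top mod 23: now compute (0/23).
Top reduces to 0: gcd > 1, so the symbol is 0.

0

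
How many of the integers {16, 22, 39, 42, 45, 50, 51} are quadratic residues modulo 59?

(16/59) = +1 → QR.
(22/59) = +1 → QR.
(39/59) = -1 → non-residue.
(42/59) = -1 → non-residue.
(45/59) = +1 → QR.
(50/59) = -1 → non-residue.
(51/59) = +1 → QR.
Total quadratic residues among the 7: 4.

4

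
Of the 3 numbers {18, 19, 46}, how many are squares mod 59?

2

(18/59) = -1 → non-residue.
(19/59) = +1 → QR.
(46/59) = +1 → QR.
Total quadratic residues among the 3: 2.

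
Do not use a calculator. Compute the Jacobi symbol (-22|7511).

1

First reduce: -22 ≡ 7489 (mod 7511).
Reciprocity: 7489 ≡ 1 and 7511 ≡ 3 (mod 4), so (7489/7511) = +(7511/7489).
Reduce top mod 7489: now compute (22/7489).
Pull out 2: since 7489 ≡ 1 (mod 8), (2/7489) = +1.
Reciprocity: 11 ≡ 3 and 7489 ≡ 1 (mod 4), so (11/7489) = +(7489/11).
Reduce top mod 11: now compute (9/11).
Reciprocity: 9 ≡ 1 and 11 ≡ 3 (mod 4), so (9/11) = +(11/9).
Reduce top mod 9: now compute (2/9).
Pull out 2: since 9 ≡ 1 (mod 8), (2/9) = +1.
Reached (1/9) = 1. Collecting the sign flips along the way, the symbol is +1.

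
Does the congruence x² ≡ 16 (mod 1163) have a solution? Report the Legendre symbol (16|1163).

1

Euler's criterion: (16/1163) ≡ 16^581 (mod 1163).
16^2 ≡ 256 (mod 1163)
16^4 ≡ 408 (mod 1163)
16^8 ≡ 155 (mod 1163)
16^16 ≡ 765 (mod 1163)
16^32 ≡ 236 (mod 1163)
16^64 ≡ 1035 (mod 1163)
16^128 ≡ 102 (mod 1163)
16^256 ≡ 1100 (mod 1163)
16^512 ≡ 480 (mod 1163)
16^581 = 16^(512+64+4+1) ≡ 1 (mod 1163).
Result is 1, so (16/1163) = 1.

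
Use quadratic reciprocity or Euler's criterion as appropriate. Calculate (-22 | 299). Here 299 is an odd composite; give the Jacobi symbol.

First reduce: -22 ≡ 277 (mod 299).
Reciprocity: 277 ≡ 1 and 299 ≡ 3 (mod 4), so (277/299) = +(299/277).
Reduce top mod 277: now compute (22/277).
Pull out 2: since 277 ≡ 5 (mod 8), (2/277) = -1.
Reciprocity: 11 ≡ 3 and 277 ≡ 1 (mod 4), so (11/277) = +(277/11).
Reduce top mod 11: now compute (2/11).
Pull out 2: since 11 ≡ 3 (mod 8), (2/11) = -1.
Reached (1/11) = 1. Collecting the sign flips along the way, the symbol is +1.

1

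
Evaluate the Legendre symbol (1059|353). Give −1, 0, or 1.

First reduce: 1059 ≡ 0 (mod 353).
Top reduces to 0: gcd > 1, so the symbol is 0.

0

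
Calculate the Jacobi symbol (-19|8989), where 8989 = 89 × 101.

First reduce: -19 ≡ 8970 (mod 8989).
Pull out 2: since 8989 ≡ 5 (mod 8), (2/8989) = -1.
Reciprocity: 4485 ≡ 1 and 8989 ≡ 1 (mod 4), so (4485/8989) = +(8989/4485).
Reduce top mod 4485: now compute (19/4485).
Reciprocity: 19 ≡ 3 and 4485 ≡ 1 (mod 4), so (19/4485) = +(4485/19).
Reduce top mod 19: now compute (1/19).
Reached (1/19) = 1. Collecting the sign flips along the way, the symbol is -1.

-1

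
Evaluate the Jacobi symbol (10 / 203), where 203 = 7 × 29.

Pull out 2: since 203 ≡ 3 (mod 8), (2/203) = -1.
Reciprocity: 5 ≡ 1 and 203 ≡ 3 (mod 4), so (5/203) = +(203/5).
Reduce top mod 5: now compute (3/5).
Reciprocity: 3 ≡ 3 and 5 ≡ 1 (mod 4), so (3/5) = +(5/3).
Reduce top mod 3: now compute (2/3).
Pull out 2: since 3 ≡ 3 (mod 8), (2/3) = -1.
Reached (1/3) = 1. Collecting the sign flips along the way, the symbol is +1.

1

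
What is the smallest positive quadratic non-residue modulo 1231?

(2/1231) = +1, so 2 is a residue.
(3/1231) = −1, so 3 is the smallest positive non-residue mod 1231.

3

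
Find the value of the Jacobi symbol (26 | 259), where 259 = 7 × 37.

-1

Pull out 2: since 259 ≡ 3 (mod 8), (2/259) = -1.
Reciprocity: 13 ≡ 1 and 259 ≡ 3 (mod 4), so (13/259) = +(259/13).
Reduce top mod 13: now compute (12/13).
Pull out 2^2: since 13 ≡ 5 (mod 8), (2/13) = -1, so (2/13)^2 = +1.
Reciprocity: 3 ≡ 3 and 13 ≡ 1 (mod 4), so (3/13) = +(13/3).
Reduce top mod 3: now compute (1/3).
Reached (1/3) = 1. Collecting the sign flips along the way, the symbol is -1.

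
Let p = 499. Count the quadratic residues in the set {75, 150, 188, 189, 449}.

4

(75/499) = -1 → non-residue.
(150/499) = +1 → QR.
(188/499) = +1 → QR.
(189/499) = +1 → QR.
(449/499) = +1 → QR.
Total quadratic residues among the 5: 4.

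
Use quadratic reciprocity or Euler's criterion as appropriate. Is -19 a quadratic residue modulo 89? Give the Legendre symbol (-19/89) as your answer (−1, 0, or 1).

First reduce: -19 ≡ 70 (mod 89).
Pull out 2: since 89 ≡ 1 (mod 8), (2/89) = +1.
Reciprocity: 35 ≡ 3 and 89 ≡ 1 (mod 4), so (35/89) = +(89/35).
Reduce top mod 35: now compute (19/35).
Reciprocity: 19 ≡ 3 and 35 ≡ 3 (mod 4), so (19/35) = −(35/19).
Reduce top mod 19: now compute (16/19).
Pull out 2^4: since 19 ≡ 3 (mod 8), (2/19) = -1, so (2/19)^4 = +1.
Reached (1/19) = 1. Collecting the sign flips along the way, the symbol is -1.

-1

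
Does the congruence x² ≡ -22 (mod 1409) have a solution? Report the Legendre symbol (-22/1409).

1

First reduce: -22 ≡ 1387 (mod 1409).
Reciprocity: 1387 ≡ 3 and 1409 ≡ 1 (mod 4), so (1387/1409) = +(1409/1387).
Reduce top mod 1387: now compute (22/1387).
Pull out 2: since 1387 ≡ 3 (mod 8), (2/1387) = -1.
Reciprocity: 11 ≡ 3 and 1387 ≡ 3 (mod 4), so (11/1387) = −(1387/11).
Reduce top mod 11: now compute (1/11).
Reached (1/11) = 1. Collecting the sign flips along the way, the symbol is +1.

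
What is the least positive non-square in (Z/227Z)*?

(2/227) = −1, so 2 is the smallest positive non-residue mod 227.

2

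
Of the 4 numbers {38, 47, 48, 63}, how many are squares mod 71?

(38/71) = +1 → QR.
(47/71) = -1 → non-residue.
(48/71) = +1 → QR.
(63/71) = -1 → non-residue.
Total quadratic residues among the 4: 2.

2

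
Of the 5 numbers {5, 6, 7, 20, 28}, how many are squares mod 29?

(5/29) = +1 → QR.
(6/29) = +1 → QR.
(7/29) = +1 → QR.
(20/29) = +1 → QR.
(28/29) = +1 → QR.
Total quadratic residues among the 5: 5.

5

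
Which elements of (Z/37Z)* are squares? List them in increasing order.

Square k = 1,…,18 (k and 37−k give the same square):
1²=1, 2²=4, 3²=9, 4²=16, 5²=25, 6²=36, 7²≡12, 8²≡27, 9²≡7, 10²≡26, 11²≡10, 12²≡33, 13²≡21, 14²≡11, 15²≡3, 16²≡34, 17²≡30, 18²≡28 (mod 37).
So the quadratic residues mod 37 are {1, 3, 4, 7, 9, 10, 11, 12, 16, 21, 25, 26, 27, 28, 30, 33, 34, 36}.

1,3,4,7,9,10,11,12,16,21,25,26,27,28,30,33,34,36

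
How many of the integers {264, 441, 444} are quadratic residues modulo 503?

(264/503) = +1 → QR.
(441/503) = +1 → QR.
(444/503) = -1 → non-residue.
Total quadratic residues among the 3: 2.

2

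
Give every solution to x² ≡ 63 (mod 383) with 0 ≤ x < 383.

102, 281

Since 383 ≡ 3 (mod 4), a square root of 63 is 63^((383+1)/4) = 63^96 mod 383.
Repeated squaring: 63^2≡139, 63^4≡171, 63^8≡133, 63^16≡71, 63^32≡62, 63^64≡14 (mod 383).
63^96 = 63^(64+32) ≡ 102 (mod 383).
Check: 102² = 10404 ≡ 63 (mod 383). The two roots are 102 and 281.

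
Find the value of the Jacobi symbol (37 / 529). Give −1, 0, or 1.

1

Reciprocity: 37 ≡ 1 and 529 ≡ 1 (mod 4), so (37/529) = +(529/37).
Reduce top mod 37: now compute (11/37).
Reciprocity: 11 ≡ 3 and 37 ≡ 1 (mod 4), so (11/37) = +(37/11).
Reduce top mod 11: now compute (4/11).
Pull out 2^2: since 11 ≡ 3 (mod 8), (2/11) = -1, so (2/11)^2 = +1.
Reached (1/11) = 1. Collecting the sign flips along the way, the symbol is +1.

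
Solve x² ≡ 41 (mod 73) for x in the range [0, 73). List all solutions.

73 ≡ 1 (mod 4), so we find a root by search.
Trying successive values, 25² = 625 ≡ 41 (mod 73). The other root is 73 − 25 = 48.

25, 48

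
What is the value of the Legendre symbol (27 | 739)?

-1

Reciprocity: 27 ≡ 3 and 739 ≡ 3 (mod 4), so (27/739) = −(739/27).
Reduce top mod 27: now compute (10/27).
Pull out 2: since 27 ≡ 3 (mod 8), (2/27) = -1.
Reciprocity: 5 ≡ 1 and 27 ≡ 3 (mod 4), so (5/27) = +(27/5).
Reduce top mod 5: now compute (2/5).
Pull out 2: since 5 ≡ 5 (mod 8), (2/5) = -1.
Reached (1/5) = 1. Collecting the sign flips along the way, the symbol is -1.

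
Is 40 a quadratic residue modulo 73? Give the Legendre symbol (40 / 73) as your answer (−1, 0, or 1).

Pull out 2^3: since 73 ≡ 1 (mod 8), (2/73) = +1, so (2/73)^3 = +1.
Reciprocity: 5 ≡ 1 and 73 ≡ 1 (mod 4), so (5/73) = +(73/5).
Reduce top mod 5: now compute (3/5).
Reciprocity: 3 ≡ 3 and 5 ≡ 1 (mod 4), so (3/5) = +(5/3).
Reduce top mod 3: now compute (2/3).
Pull out 2: since 3 ≡ 3 (mod 8), (2/3) = -1.
Reached (1/3) = 1. Collecting the sign flips along the way, the symbol is -1.

-1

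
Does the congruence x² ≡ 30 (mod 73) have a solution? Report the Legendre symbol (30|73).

Euler's criterion: (30/73) ≡ 30^36 (mod 73).
30^2 ≡ 24 (mod 73)
30^4 ≡ 65 (mod 73)
30^8 ≡ 64 (mod 73)
30^16 ≡ 8 (mod 73)
30^32 ≡ 64 (mod 73)
30^36 = 30^(32+4) ≡ 72 (mod 73).
Result is 72 ≡ −1, so (30/73) = −1.

-1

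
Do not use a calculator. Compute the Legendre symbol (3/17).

Euler's criterion: (3/17) ≡ 3^8 (mod 17).
3^2 ≡ 9 (mod 17)
3^4 ≡ 13 (mod 17)
3^8 ≡ 16 (mod 17)
3^8 = 3^(8) ≡ 16 (mod 17).
Result is 16 ≡ −1, so (3/17) = −1.

-1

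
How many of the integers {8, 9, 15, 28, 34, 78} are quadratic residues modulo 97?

2

(8/97) = +1 → QR.
(9/97) = +1 → QR.
(15/97) = -1 → non-residue.
(28/97) = -1 → non-residue.
(34/97) = -1 → non-residue.
(78/97) = -1 → non-residue.
Total quadratic residues among the 6: 2.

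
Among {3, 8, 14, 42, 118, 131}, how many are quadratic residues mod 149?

(3/149) = -1 → non-residue.
(8/149) = -1 → non-residue.
(14/149) = -1 → non-residue.
(42/149) = +1 → QR.
(118/149) = +1 → QR.
(131/149) = -1 → non-residue.
Total quadratic residues among the 6: 2.

2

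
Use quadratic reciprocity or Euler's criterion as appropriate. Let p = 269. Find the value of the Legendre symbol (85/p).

-1

Euler's criterion: (85/269) ≡ 85^134 (mod 269).
85^2 ≡ 231 (mod 269)
85^4 ≡ 99 (mod 269)
85^8 ≡ 117 (mod 269)
85^16 ≡ 239 (mod 269)
85^32 ≡ 93 (mod 269)
85^64 ≡ 41 (mod 269)
85^128 ≡ 67 (mod 269)
85^134 = 85^(128+4+2) ≡ 268 (mod 269).
Result is 268 ≡ −1, so (85/269) = −1.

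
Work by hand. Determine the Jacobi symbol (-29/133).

-1

First reduce: -29 ≡ 104 (mod 133).
Pull out 2^3: since 133 ≡ 5 (mod 8), (2/133) = -1, so (2/133)^3 = -1.
Reciprocity: 13 ≡ 1 and 133 ≡ 1 (mod 4), so (13/133) = +(133/13).
Reduce top mod 13: now compute (3/13).
Reciprocity: 3 ≡ 3 and 13 ≡ 1 (mod 4), so (3/13) = +(13/3).
Reduce top mod 3: now compute (1/3).
Reached (1/3) = 1. Collecting the sign flips along the way, the symbol is -1.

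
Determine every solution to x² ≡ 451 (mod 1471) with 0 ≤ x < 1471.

Since 1471 ≡ 3 (mod 4), a square root of 451 is 451^((1471+1)/4) = 451^368 mod 1471.
Repeated squaring: 451^2≡403, 451^4≡599, 451^8≡1348, 451^16≡419, 451^32≡512, 451^64≡306, 451^128≡963, 451^256≡639 (mod 1471).
451^368 = 451^(256+64+32+16) ≡ 935 (mod 1471).
Check: 935² = 874225 ≡ 451 (mod 1471). The two roots are 536 and 935.

536, 935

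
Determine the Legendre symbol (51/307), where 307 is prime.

Reciprocity: 51 ≡ 3 and 307 ≡ 3 (mod 4), so (51/307) = −(307/51).
Reduce top mod 51: now compute (1/51).
Reached (1/51) = 1. Collecting the sign flips along the way, the symbol is -1.

-1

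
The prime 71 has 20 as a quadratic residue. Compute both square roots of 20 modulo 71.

Since 71 ≡ 3 (mod 4), a square root of 20 is 20^((71+1)/4) = 20^18 mod 71.
Repeated squaring: 20^2≡45, 20^4≡37, 20^8≡20, 20^16≡45 (mod 71).
20^18 = 20^(16+2) ≡ 37 (mod 71).
Check: 37² = 1369 ≡ 20 (mod 71). The two roots are 34 and 37.

34, 37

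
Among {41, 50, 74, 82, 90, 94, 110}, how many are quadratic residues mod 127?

5

(41/127) = +1 → QR.
(50/127) = +1 → QR.
(74/127) = +1 → QR.
(82/127) = +1 → QR.
(90/127) = -1 → non-residue.
(94/127) = +1 → QR.
(110/127) = -1 → non-residue.
Total quadratic residues among the 7: 5.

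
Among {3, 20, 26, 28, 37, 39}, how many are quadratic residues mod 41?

3

(3/41) = -1 → non-residue.
(20/41) = +1 → QR.
(26/41) = -1 → non-residue.
(28/41) = -1 → non-residue.
(37/41) = +1 → QR.
(39/41) = +1 → QR.
Total quadratic residues among the 6: 3.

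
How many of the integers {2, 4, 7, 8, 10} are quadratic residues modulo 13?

(2/13) = -1 → non-residue.
(4/13) = +1 → QR.
(7/13) = -1 → non-residue.
(8/13) = -1 → non-residue.
(10/13) = +1 → QR.
Total quadratic residues among the 5: 2.

2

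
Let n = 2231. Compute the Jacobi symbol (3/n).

Reciprocity: 3 ≡ 3 and 2231 ≡ 3 (mod 4), so (3/2231) = −(2231/3).
Reduce top mod 3: now compute (2/3).
Pull out 2: since 3 ≡ 3 (mod 8), (2/3) = -1.
Reached (1/3) = 1. Collecting the sign flips along the way, the symbol is +1.

1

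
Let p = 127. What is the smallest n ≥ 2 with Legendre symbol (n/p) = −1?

3

(2/127) = +1, so 2 is a residue.
(3/127) = −1, so 3 is the smallest positive non-residue mod 127.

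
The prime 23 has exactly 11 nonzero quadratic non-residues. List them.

5 7 10 11 14 15 17 19 20 21 22

Square k = 1,…,11 (k and 23−k give the same square):
1²=1, 2²=4, 3²=9, 4²=16, 5²≡2, 6²≡13, 7²≡3, 8²≡18, 9²≡12, 10²≡8, 11²≡6 (mod 23).
The residues are {1, 2, 3, 4, 6, 8, 9, 12, 13, 16, 18}; the non-residues are the remaining 11 nonzero classes.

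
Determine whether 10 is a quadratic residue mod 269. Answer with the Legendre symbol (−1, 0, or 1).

-1

Pull out 2: since 269 ≡ 5 (mod 8), (2/269) = -1.
Reciprocity: 5 ≡ 1 and 269 ≡ 1 (mod 4), so (5/269) = +(269/5).
Reduce top mod 5: now compute (4/5).
Pull out 2^2: since 5 ≡ 5 (mod 8), (2/5) = -1, so (2/5)^2 = +1.
Reached (1/5) = 1. Collecting the sign flips along the way, the symbol is -1.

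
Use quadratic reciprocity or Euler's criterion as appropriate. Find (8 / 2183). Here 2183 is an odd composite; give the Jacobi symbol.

1

Pull out 2^3: since 2183 ≡ 7 (mod 8), (2/2183) = +1, so (2/2183)^3 = +1.
Reached (1/2183) = 1. Collecting the sign flips along the way, the symbol is +1.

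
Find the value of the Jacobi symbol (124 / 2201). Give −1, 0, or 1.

Pull out 2^2: since 2201 ≡ 1 (mod 8), (2/2201) = +1, so (2/2201)^2 = +1.
Reciprocity: 31 ≡ 3 and 2201 ≡ 1 (mod 4), so (31/2201) = +(2201/31).
Reduce top mod 31: now compute (0/31).
Top reduces to 0: gcd > 1, so the symbol is 0.

0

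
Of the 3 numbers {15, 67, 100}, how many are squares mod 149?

(15/149) = -1 → non-residue.
(67/149) = +1 → QR.
(100/149) = +1 → QR.
Total quadratic residues among the 3: 2.

2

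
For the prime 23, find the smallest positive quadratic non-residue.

(2/23) = +1, so 2 is a residue.
(3/23) = +1, so 3 is a residue.
(4/23) = +1, so 4 is a residue.
(5/23) = −1, so 5 is the smallest positive non-residue mod 23.

5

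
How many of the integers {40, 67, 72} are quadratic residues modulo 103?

(40/103) = -1 → non-residue.
(67/103) = -1 → non-residue.
(72/103) = +1 → QR.
Total quadratic residues among the 3: 1.

1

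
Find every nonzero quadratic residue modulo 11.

1, 3, 4, 5, 9

Square k = 1,…,5 (k and 11−k give the same square):
1²=1, 2²=4, 3²=9, 4²≡5, 5²≡3 (mod 11).
So the quadratic residues mod 11 are {1, 3, 4, 5, 9}.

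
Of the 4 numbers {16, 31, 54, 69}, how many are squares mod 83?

3

(16/83) = +1 → QR.
(31/83) = +1 → QR.
(54/83) = -1 → non-residue.
(69/83) = +1 → QR.
Total quadratic residues among the 4: 3.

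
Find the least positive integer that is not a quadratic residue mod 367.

3

(2/367) = +1, so 2 is a residue.
(3/367) = −1, so 3 is the smallest positive non-residue mod 367.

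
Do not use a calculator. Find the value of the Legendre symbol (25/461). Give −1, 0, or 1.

Euler's criterion: (25/461) ≡ 25^230 (mod 461).
25^2 ≡ 164 (mod 461)
25^4 ≡ 158 (mod 461)
25^8 ≡ 70 (mod 461)
25^16 ≡ 290 (mod 461)
25^32 ≡ 198 (mod 461)
25^64 ≡ 19 (mod 461)
25^128 ≡ 361 (mod 461)
25^230 = 25^(128+64+32+4+2) ≡ 1 (mod 461).
Result is 1, so (25/461) = 1.

1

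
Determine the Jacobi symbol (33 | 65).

1

Reciprocity: 33 ≡ 1 and 65 ≡ 1 (mod 4), so (33/65) = +(65/33).
Reduce top mod 33: now compute (32/33).
Pull out 2^5: since 33 ≡ 1 (mod 8), (2/33) = +1, so (2/33)^5 = +1.
Reached (1/33) = 1. Collecting the sign flips along the way, the symbol is +1.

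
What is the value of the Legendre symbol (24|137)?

-1

Pull out 2^3: since 137 ≡ 1 (mod 8), (2/137) = +1, so (2/137)^3 = +1.
Reciprocity: 3 ≡ 3 and 137 ≡ 1 (mod 4), so (3/137) = +(137/3).
Reduce top mod 3: now compute (2/3).
Pull out 2: since 3 ≡ 3 (mod 8), (2/3) = -1.
Reached (1/3) = 1. Collecting the sign flips along the way, the symbol is -1.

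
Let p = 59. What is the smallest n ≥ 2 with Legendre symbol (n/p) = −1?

2

(2/59) = −1, so 2 is the smallest positive non-residue mod 59.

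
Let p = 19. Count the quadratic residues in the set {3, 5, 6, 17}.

(3/19) = -1 → non-residue.
(5/19) = +1 → QR.
(6/19) = +1 → QR.
(17/19) = +1 → QR.
Total quadratic residues among the 4: 3.

3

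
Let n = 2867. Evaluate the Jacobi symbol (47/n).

0

Reciprocity: 47 ≡ 3 and 2867 ≡ 3 (mod 4), so (47/2867) = −(2867/47).
Reduce top mod 47: now compute (0/47).
Top reduces to 0: gcd > 1, so the symbol is 0.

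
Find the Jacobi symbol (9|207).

Reciprocity: 9 ≡ 1 and 207 ≡ 3 (mod 4), so (9/207) = +(207/9).
Reduce top mod 9: now compute (0/9).
Top reduces to 0: gcd > 1, so the symbol is 0.

0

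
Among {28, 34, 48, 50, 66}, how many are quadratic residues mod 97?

(28/97) = -1 → non-residue.
(34/97) = -1 → non-residue.
(48/97) = +1 → QR.
(50/97) = +1 → QR.
(66/97) = +1 → QR.
Total quadratic residues among the 5: 3.

3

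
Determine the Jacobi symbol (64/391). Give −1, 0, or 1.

1

Pull out 2^6: since 391 ≡ 7 (mod 8), (2/391) = +1, so (2/391)^6 = +1.
Reached (1/391) = 1. Collecting the sign flips along the way, the symbol is +1.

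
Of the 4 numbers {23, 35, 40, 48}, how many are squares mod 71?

(23/71) = -1 → non-residue.
(35/71) = -1 → non-residue.
(40/71) = +1 → QR.
(48/71) = +1 → QR.
Total quadratic residues among the 4: 2.

2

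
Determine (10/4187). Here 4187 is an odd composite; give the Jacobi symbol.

1

Pull out 2: since 4187 ≡ 3 (mod 8), (2/4187) = -1.
Reciprocity: 5 ≡ 1 and 4187 ≡ 3 (mod 4), so (5/4187) = +(4187/5).
Reduce top mod 5: now compute (2/5).
Pull out 2: since 5 ≡ 5 (mod 8), (2/5) = -1.
Reached (1/5) = 1. Collecting the sign flips along the way, the symbol is +1.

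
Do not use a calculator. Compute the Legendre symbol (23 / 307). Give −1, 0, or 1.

-1

Reciprocity: 23 ≡ 3 and 307 ≡ 3 (mod 4), so (23/307) = −(307/23).
Reduce top mod 23: now compute (8/23).
Pull out 2^3: since 23 ≡ 7 (mod 8), (2/23) = +1, so (2/23)^3 = +1.
Reached (1/23) = 1. Collecting the sign flips along the way, the symbol is -1.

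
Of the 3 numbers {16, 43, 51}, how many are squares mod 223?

2

(16/223) = +1 → QR.
(43/223) = +1 → QR.
(51/223) = -1 → non-residue.
Total quadratic residues among the 3: 2.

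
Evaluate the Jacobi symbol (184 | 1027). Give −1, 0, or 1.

Pull out 2^3: since 1027 ≡ 3 (mod 8), (2/1027) = -1, so (2/1027)^3 = -1.
Reciprocity: 23 ≡ 3 and 1027 ≡ 3 (mod 4), so (23/1027) = −(1027/23).
Reduce top mod 23: now compute (15/23).
Reciprocity: 15 ≡ 3 and 23 ≡ 3 (mod 4), so (15/23) = −(23/15).
Reduce top mod 15: now compute (8/15).
Pull out 2^3: since 15 ≡ 7 (mod 8), (2/15) = +1, so (2/15)^3 = +1.
Reached (1/15) = 1. Collecting the sign flips along the way, the symbol is -1.

-1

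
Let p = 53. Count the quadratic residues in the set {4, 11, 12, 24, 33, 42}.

(4/53) = +1 → QR.
(11/53) = +1 → QR.
(12/53) = -1 → non-residue.
(24/53) = +1 → QR.
(33/53) = -1 → non-residue.
(42/53) = +1 → QR.
Total quadratic residues among the 6: 4.

4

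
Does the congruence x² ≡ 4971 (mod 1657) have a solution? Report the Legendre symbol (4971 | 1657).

0

First reduce: 4971 ≡ 0 (mod 1657).
Top reduces to 0: gcd > 1, so the symbol is 0.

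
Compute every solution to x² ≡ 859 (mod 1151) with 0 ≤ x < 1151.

Since 1151 ≡ 3 (mod 4), a square root of 859 is 859^((1151+1)/4) = 859^288 mod 1151.
Repeated squaring: 859^2≡90, 859^4≡43, 859^8≡698, 859^16≡331, 859^32≡216, 859^64≡616, 859^128≡777, 859^256≡605 (mod 1151).
859^288 = 859^(256+32) ≡ 617 (mod 1151).
Check: 617² = 380689 ≡ 859 (mod 1151). The two roots are 534 and 617.

534, 617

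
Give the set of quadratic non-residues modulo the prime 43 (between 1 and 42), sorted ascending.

2,3,5,7,8,12,18,19,20,22,26,27,28,29,30,32,33,34,37,39,42

Square k = 1,…,21 (k and 43−k give the same square):
1²=1, 2²=4, 3²=9, 4²=16, 5²=25, 6²=36, 7²≡6, 8²≡21, 9²≡38, 10²≡14, 11²≡35, 12²≡15, 13²≡40, 14²≡24, 15²≡10, 16²≡41, 17²≡31, 18²≡23, 19²≡17, 20²≡13, 21²≡11 (mod 43).
The residues are {1, 4, 6, 9, 10, 11, 13, 14, 15, 16, 17, 21, 23, 24, 25, 31, 35, 36, 38, 40, 41}; the non-residues are the remaining 21 nonzero classes.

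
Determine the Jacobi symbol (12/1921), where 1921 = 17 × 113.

1

Pull out 2^2: since 1921 ≡ 1 (mod 8), (2/1921) = +1, so (2/1921)^2 = +1.
Reciprocity: 3 ≡ 3 and 1921 ≡ 1 (mod 4), so (3/1921) = +(1921/3).
Reduce top mod 3: now compute (1/3).
Reached (1/3) = 1. Collecting the sign flips along the way, the symbol is +1.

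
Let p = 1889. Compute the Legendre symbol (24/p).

Pull out 2^3: since 1889 ≡ 1 (mod 8), (2/1889) = +1, so (2/1889)^3 = +1.
Reciprocity: 3 ≡ 3 and 1889 ≡ 1 (mod 4), so (3/1889) = +(1889/3).
Reduce top mod 3: now compute (2/3).
Pull out 2: since 3 ≡ 3 (mod 8), (2/3) = -1.
Reached (1/3) = 1. Collecting the sign flips along the way, the symbol is -1.

-1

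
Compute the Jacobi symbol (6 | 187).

Pull out 2: since 187 ≡ 3 (mod 8), (2/187) = -1.
Reciprocity: 3 ≡ 3 and 187 ≡ 3 (mod 4), so (3/187) = −(187/3).
Reduce top mod 3: now compute (1/3).
Reached (1/3) = 1. Collecting the sign flips along the way, the symbol is +1.

1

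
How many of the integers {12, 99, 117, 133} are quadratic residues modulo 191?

3

(12/191) = +1 → QR.
(99/191) = -1 → non-residue.
(117/191) = +1 → QR.
(133/191) = +1 → QR.
Total quadratic residues among the 4: 3.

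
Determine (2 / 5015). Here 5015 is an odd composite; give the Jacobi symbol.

Pull out 2: since 5015 ≡ 7 (mod 8), (2/5015) = +1.
Reached (1/5015) = 1. Collecting the sign flips along the way, the symbol is +1.

1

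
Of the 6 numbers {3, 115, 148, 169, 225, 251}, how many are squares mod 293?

4

(3/293) = -1 → non-residue.
(115/293) = +1 → QR.
(148/293) = +1 → QR.
(169/293) = +1 → QR.
(225/293) = +1 → QR.
(251/293) = -1 → non-residue.
Total quadratic residues among the 6: 4.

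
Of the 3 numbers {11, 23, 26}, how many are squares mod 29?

(11/29) = -1 → non-residue.
(23/29) = +1 → QR.
(26/29) = -1 → non-residue.
Total quadratic residues among the 3: 1.

1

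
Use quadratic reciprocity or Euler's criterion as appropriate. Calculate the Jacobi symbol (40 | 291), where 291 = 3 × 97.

-1

Pull out 2^3: since 291 ≡ 3 (mod 8), (2/291) = -1, so (2/291)^3 = -1.
Reciprocity: 5 ≡ 1 and 291 ≡ 3 (mod 4), so (5/291) = +(291/5).
Reduce top mod 5: now compute (1/5).
Reached (1/5) = 1. Collecting the sign flips along the way, the symbol is -1.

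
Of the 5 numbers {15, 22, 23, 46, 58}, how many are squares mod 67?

(15/67) = +1 → QR.
(22/67) = +1 → QR.
(23/67) = +1 → QR.
(46/67) = -1 → non-residue.
(58/67) = -1 → non-residue.
Total quadratic residues among the 5: 3.

3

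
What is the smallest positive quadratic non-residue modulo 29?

2

(2/29) = −1, so 2 is the smallest positive non-residue mod 29.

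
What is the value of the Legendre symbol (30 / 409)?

1

Pull out 2: since 409 ≡ 1 (mod 8), (2/409) = +1.
Reciprocity: 15 ≡ 3 and 409 ≡ 1 (mod 4), so (15/409) = +(409/15).
Reduce top mod 15: now compute (4/15).
Pull out 2^2: since 15 ≡ 7 (mod 8), (2/15) = +1, so (2/15)^2 = +1.
Reached (1/15) = 1. Collecting the sign flips along the way, the symbol is +1.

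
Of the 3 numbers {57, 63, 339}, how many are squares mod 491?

0

(57/491) = -1 → non-residue.
(63/491) = -1 → non-residue.
(339/491) = -1 → non-residue.
Total quadratic residues among the 3: 0.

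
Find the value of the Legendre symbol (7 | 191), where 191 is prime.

-1

Euler's criterion: (7/191) ≡ 7^95 (mod 191).
7^2 ≡ 49 (mod 191)
7^4 ≡ 109 (mod 191)
7^8 ≡ 39 (mod 191)
7^16 ≡ 184 (mod 191)
7^32 ≡ 49 (mod 191)
7^64 ≡ 109 (mod 191)
7^95 = 7^(64+16+8+4+2+1) ≡ 190 (mod 191).
Result is 190 ≡ −1, so (7/191) = −1.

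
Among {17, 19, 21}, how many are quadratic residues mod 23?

0

(17/23) = -1 → non-residue.
(19/23) = -1 → non-residue.
(21/23) = -1 → non-residue.
Total quadratic residues among the 3: 0.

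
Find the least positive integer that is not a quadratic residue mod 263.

(2/263) = +1, so 2 is a residue.
(3/263) = +1, so 3 is a residue.
(4/263) = +1, so 4 is a residue.
(5/263) = −1, so 5 is the smallest positive non-residue mod 263.

5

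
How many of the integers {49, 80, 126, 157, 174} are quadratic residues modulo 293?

(49/293) = +1 → QR.
(80/293) = -1 → non-residue.
(126/293) = +1 → QR.
(157/293) = -1 → non-residue.
(174/293) = -1 → non-residue.
Total quadratic residues among the 5: 2.

2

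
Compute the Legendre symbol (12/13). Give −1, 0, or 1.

1

Pull out 2^2: since 13 ≡ 5 (mod 8), (2/13) = -1, so (2/13)^2 = +1.
Reciprocity: 3 ≡ 3 and 13 ≡ 1 (mod 4), so (3/13) = +(13/3).
Reduce top mod 3: now compute (1/3).
Reached (1/3) = 1. Collecting the sign flips along the way, the symbol is +1.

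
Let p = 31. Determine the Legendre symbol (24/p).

-1

Euler's criterion: (24/31) ≡ 24^15 (mod 31).
24^2 ≡ 18 (mod 31)
24^4 ≡ 14 (mod 31)
24^8 ≡ 10 (mod 31)
24^15 = 24^(8+4+2+1) ≡ 30 (mod 31).
Result is 30 ≡ −1, so (24/31) = −1.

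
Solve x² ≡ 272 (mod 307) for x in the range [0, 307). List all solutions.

72, 235

Since 307 ≡ 3 (mod 4), a square root of 272 is 272^((307+1)/4) = 272^77 mod 307.
Repeated squaring: 272^2≡304, 272^4≡9, 272^8≡81, 272^16≡114, 272^32≡102, 272^64≡273 (mod 307).
272^77 = 272^(64+8+4+1) ≡ 235 (mod 307).
Check: 235² = 55225 ≡ 272 (mod 307). The two roots are 72 and 235.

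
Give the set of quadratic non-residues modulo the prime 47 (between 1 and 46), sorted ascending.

5,10,11,13,15,19,20,22,23,26,29,30,31,33,35,38,39,40,41,43,44,45,46

Square k = 1,…,23 (k and 47−k give the same square):
1²=1, 2²=4, 3²=9, 4²=16, 5²=25, 6²=36, 7²≡2, 8²≡17, 9²≡34, 10²≡6, 11²≡27, 12²≡3, 13²≡28, 14²≡8, 15²≡37, 16²≡21, 17²≡7, 18²≡42, 19²≡32, 20²≡24, 21²≡18, 22²≡14, 23²≡12 (mod 47).
The residues are {1, 2, 3, 4, 6, 7, 8, 9, 12, 14, 16, 17, 18, 21, 24, 25, 27, 28, 32, 34, 36, 37, 42}; the non-residues are the remaining 23 nonzero classes.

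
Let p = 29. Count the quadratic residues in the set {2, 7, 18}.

(2/29) = -1 → non-residue.
(7/29) = +1 → QR.
(18/29) = -1 → non-residue.
Total quadratic residues among the 3: 1.

1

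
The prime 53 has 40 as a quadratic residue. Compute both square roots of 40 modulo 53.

26, 27

53 ≡ 1 (mod 4), so we find a root by search.
Trying successive values, 26² = 676 ≡ 40 (mod 53). The other root is 53 − 26 = 27.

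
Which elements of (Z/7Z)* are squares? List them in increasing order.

1,2,4

Square k = 1,…,3 (k and 7−k give the same square):
1²=1, 2²=4, 3²≡2 (mod 7).
So the quadratic residues mod 7 are {1, 2, 4}.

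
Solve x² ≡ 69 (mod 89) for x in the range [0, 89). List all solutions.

89 ≡ 1 (mod 4), so we find a root by search.
Trying successive values, 43² = 1849 ≡ 69 (mod 89). The other root is 89 − 43 = 46.

43, 46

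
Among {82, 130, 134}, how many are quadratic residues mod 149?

2

(82/149) = +1 → QR.
(130/149) = +1 → QR.
(134/149) = -1 → non-residue.
Total quadratic residues among the 3: 2.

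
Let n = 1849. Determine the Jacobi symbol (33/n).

1

Reciprocity: 33 ≡ 1 and 1849 ≡ 1 (mod 4), so (33/1849) = +(1849/33).
Reduce top mod 33: now compute (1/33).
Reached (1/33) = 1. Collecting the sign flips along the way, the symbol is +1.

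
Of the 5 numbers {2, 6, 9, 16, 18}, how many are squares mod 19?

3

(2/19) = -1 → non-residue.
(6/19) = +1 → QR.
(9/19) = +1 → QR.
(16/19) = +1 → QR.
(18/19) = -1 → non-residue.
Total quadratic residues among the 5: 3.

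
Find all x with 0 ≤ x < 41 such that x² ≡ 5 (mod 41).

41 ≡ 1 (mod 4), so we find a root by search.
Trying successive values, 13² = 169 ≡ 5 (mod 41). The other root is 41 − 13 = 28.

13, 28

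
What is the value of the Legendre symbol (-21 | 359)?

1

First reduce: -21 ≡ 338 (mod 359).
Pull out 2: since 359 ≡ 7 (mod 8), (2/359) = +1.
Reciprocity: 169 ≡ 1 and 359 ≡ 3 (mod 4), so (169/359) = +(359/169).
Reduce top mod 169: now compute (21/169).
Reciprocity: 21 ≡ 1 and 169 ≡ 1 (mod 4), so (21/169) = +(169/21).
Reduce top mod 21: now compute (1/21).
Reached (1/21) = 1. Collecting the sign flips along the way, the symbol is +1.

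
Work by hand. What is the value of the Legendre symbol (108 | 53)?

-1

First reduce: 108 ≡ 2 (mod 53).
Pull out 2: since 53 ≡ 5 (mod 8), (2/53) = -1.
Reached (1/53) = 1. Collecting the sign flips along the way, the symbol is -1.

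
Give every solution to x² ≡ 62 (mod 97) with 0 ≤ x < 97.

97 ≡ 1 (mod 4), so we find a root by search.
Trying successive values, 16² = 256 ≡ 62 (mod 97). The other root is 97 − 16 = 81.

16, 81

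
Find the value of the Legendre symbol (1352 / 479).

First reduce: 1352 ≡ 394 (mod 479).
Pull out 2: since 479 ≡ 7 (mod 8), (2/479) = +1.
Reciprocity: 197 ≡ 1 and 479 ≡ 3 (mod 4), so (197/479) = +(479/197).
Reduce top mod 197: now compute (85/197).
Reciprocity: 85 ≡ 1 and 197 ≡ 1 (mod 4), so (85/197) = +(197/85).
Reduce top mod 85: now compute (27/85).
Reciprocity: 27 ≡ 3 and 85 ≡ 1 (mod 4), so (27/85) = +(85/27).
Reduce top mod 27: now compute (4/27).
Pull out 2^2: since 27 ≡ 3 (mod 8), (2/27) = -1, so (2/27)^2 = +1.
Reached (1/27) = 1. Collecting the sign flips along the way, the symbol is +1.

1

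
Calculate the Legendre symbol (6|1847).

Pull out 2: since 1847 ≡ 7 (mod 8), (2/1847) = +1.
Reciprocity: 3 ≡ 3 and 1847 ≡ 3 (mod 4), so (3/1847) = −(1847/3).
Reduce top mod 3: now compute (2/3).
Pull out 2: since 3 ≡ 3 (mod 8), (2/3) = -1.
Reached (1/3) = 1. Collecting the sign flips along the way, the symbol is +1.

1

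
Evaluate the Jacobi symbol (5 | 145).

0

Reciprocity: 5 ≡ 1 and 145 ≡ 1 (mod 4), so (5/145) = +(145/5).
Reduce top mod 5: now compute (0/5).
Top reduces to 0: gcd > 1, so the symbol is 0.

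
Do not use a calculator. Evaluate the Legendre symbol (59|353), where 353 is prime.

Reciprocity: 59 ≡ 3 and 353 ≡ 1 (mod 4), so (59/353) = +(353/59).
Reduce top mod 59: now compute (58/59).
Pull out 2: since 59 ≡ 3 (mod 8), (2/59) = -1.
Reciprocity: 29 ≡ 1 and 59 ≡ 3 (mod 4), so (29/59) = +(59/29).
Reduce top mod 29: now compute (1/29).
Reached (1/29) = 1. Collecting the sign flips along the way, the symbol is -1.

-1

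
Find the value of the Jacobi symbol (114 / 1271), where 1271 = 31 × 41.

Pull out 2: since 1271 ≡ 7 (mod 8), (2/1271) = +1.
Reciprocity: 57 ≡ 1 and 1271 ≡ 3 (mod 4), so (57/1271) = +(1271/57).
Reduce top mod 57: now compute (17/57).
Reciprocity: 17 ≡ 1 and 57 ≡ 1 (mod 4), so (17/57) = +(57/17).
Reduce top mod 17: now compute (6/17).
Pull out 2: since 17 ≡ 1 (mod 8), (2/17) = +1.
Reciprocity: 3 ≡ 3 and 17 ≡ 1 (mod 4), so (3/17) = +(17/3).
Reduce top mod 3: now compute (2/3).
Pull out 2: since 3 ≡ 3 (mod 8), (2/3) = -1.
Reached (1/3) = 1. Collecting the sign flips along the way, the symbol is -1.

-1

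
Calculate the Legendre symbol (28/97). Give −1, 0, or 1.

-1

Pull out 2^2: since 97 ≡ 1 (mod 8), (2/97) = +1, so (2/97)^2 = +1.
Reciprocity: 7 ≡ 3 and 97 ≡ 1 (mod 4), so (7/97) = +(97/7).
Reduce top mod 7: now compute (6/7).
Pull out 2: since 7 ≡ 7 (mod 8), (2/7) = +1.
Reciprocity: 3 ≡ 3 and 7 ≡ 3 (mod 4), so (3/7) = −(7/3).
Reduce top mod 3: now compute (1/3).
Reached (1/3) = 1. Collecting the sign flips along the way, the symbol is -1.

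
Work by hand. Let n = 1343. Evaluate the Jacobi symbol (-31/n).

1

First reduce: -31 ≡ 1312 (mod 1343).
Pull out 2^5: since 1343 ≡ 7 (mod 8), (2/1343) = +1, so (2/1343)^5 = +1.
Reciprocity: 41 ≡ 1 and 1343 ≡ 3 (mod 4), so (41/1343) = +(1343/41).
Reduce top mod 41: now compute (31/41).
Reciprocity: 31 ≡ 3 and 41 ≡ 1 (mod 4), so (31/41) = +(41/31).
Reduce top mod 31: now compute (10/31).
Pull out 2: since 31 ≡ 7 (mod 8), (2/31) = +1.
Reciprocity: 5 ≡ 1 and 31 ≡ 3 (mod 4), so (5/31) = +(31/5).
Reduce top mod 5: now compute (1/5).
Reached (1/5) = 1. Collecting the sign flips along the way, the symbol is +1.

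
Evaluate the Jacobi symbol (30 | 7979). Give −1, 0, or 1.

Pull out 2: since 7979 ≡ 3 (mod 8), (2/7979) = -1.
Reciprocity: 15 ≡ 3 and 7979 ≡ 3 (mod 4), so (15/7979) = −(7979/15).
Reduce top mod 15: now compute (14/15).
Pull out 2: since 15 ≡ 7 (mod 8), (2/15) = +1.
Reciprocity: 7 ≡ 3 and 15 ≡ 3 (mod 4), so (7/15) = −(15/7).
Reduce top mod 7: now compute (1/7).
Reached (1/7) = 1. Collecting the sign flips along the way, the symbol is -1.

-1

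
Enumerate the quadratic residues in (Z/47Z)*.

Square k = 1,…,23 (k and 47−k give the same square):
1²=1, 2²=4, 3²=9, 4²=16, 5²=25, 6²=36, 7²≡2, 8²≡17, 9²≡34, 10²≡6, 11²≡27, 12²≡3, 13²≡28, 14²≡8, 15²≡37, 16²≡21, 17²≡7, 18²≡42, 19²≡32, 20²≡24, 21²≡18, 22²≡14, 23²≡12 (mod 47).
So the quadratic residues mod 47 are {1, 2, 3, 4, 6, 7, 8, 9, 12, 14, 16, 17, 18, 21, 24, 25, 27, 28, 32, 34, 36, 37, 42}.

1, 2, 3, 4, 6, 7, 8, 9, 12, 14, 16, 17, 18, 21, 24, 25, 27, 28, 32, 34, 36, 37, 42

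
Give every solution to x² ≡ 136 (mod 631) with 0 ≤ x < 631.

72, 559

Since 631 ≡ 3 (mod 4), a square root of 136 is 136^((631+1)/4) = 136^158 mod 631.
Repeated squaring: 136^2≡197, 136^4≡318, 136^8≡164, 136^16≡394, 136^32≡10, 136^64≡100, 136^128≡535 (mod 631).
136^158 = 136^(128+16+8+4+2) ≡ 72 (mod 631).
Check: 72² = 5184 ≡ 136 (mod 631). The two roots are 72 and 559.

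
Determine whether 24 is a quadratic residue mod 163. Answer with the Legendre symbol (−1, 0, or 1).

1

Euler's criterion: (24/163) ≡ 24^81 (mod 163).
24^2 ≡ 87 (mod 163)
24^4 ≡ 71 (mod 163)
24^8 ≡ 151 (mod 163)
24^16 ≡ 144 (mod 163)
24^32 ≡ 35 (mod 163)
24^64 ≡ 84 (mod 163)
24^81 = 24^(64+16+1) ≡ 1 (mod 163).
Result is 1, so (24/163) = 1.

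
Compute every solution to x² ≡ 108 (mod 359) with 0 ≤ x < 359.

Since 359 ≡ 3 (mod 4), a square root of 108 is 108^((359+1)/4) = 108^90 mod 359.
Repeated squaring: 108^2≡176, 108^4≡102, 108^8≡352, 108^16≡49, 108^32≡247, 108^64≡338 (mod 359).
108^90 = 108^(64+16+8+2) ≡ 99 (mod 359).
Check: 99² = 9801 ≡ 108 (mod 359). The two roots are 99 and 260.

99, 260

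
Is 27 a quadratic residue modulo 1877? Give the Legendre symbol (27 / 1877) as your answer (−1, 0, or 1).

-1

Reciprocity: 27 ≡ 3 and 1877 ≡ 1 (mod 4), so (27/1877) = +(1877/27).
Reduce top mod 27: now compute (14/27).
Pull out 2: since 27 ≡ 3 (mod 8), (2/27) = -1.
Reciprocity: 7 ≡ 3 and 27 ≡ 3 (mod 4), so (7/27) = −(27/7).
Reduce top mod 7: now compute (6/7).
Pull out 2: since 7 ≡ 7 (mod 8), (2/7) = +1.
Reciprocity: 3 ≡ 3 and 7 ≡ 3 (mod 4), so (3/7) = −(7/3).
Reduce top mod 3: now compute (1/3).
Reached (1/3) = 1. Collecting the sign flips along the way, the symbol is -1.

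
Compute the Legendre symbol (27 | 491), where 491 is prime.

Euler's criterion: (27/491) ≡ 27^245 (mod 491).
27^2 ≡ 238 (mod 491)
27^4 ≡ 179 (mod 491)
27^8 ≡ 126 (mod 491)
27^16 ≡ 164 (mod 491)
27^32 ≡ 382 (mod 491)
27^64 ≡ 97 (mod 491)
27^128 ≡ 80 (mod 491)
27^245 = 27^(128+64+32+16+4+1) ≡ 1 (mod 491).
Result is 1, so (27/491) = 1.

1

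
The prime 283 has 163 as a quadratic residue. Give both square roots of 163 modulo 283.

Since 283 ≡ 3 (mod 4), a square root of 163 is 163^((283+1)/4) = 163^71 mod 283.
Repeated squaring: 163^2≡250, 163^4≡240, 163^8≡151, 163^16≡161, 163^32≡168, 163^64≡207 (mod 283).
163^71 = 163^(64+4+2+1) ≡ 256 (mod 283).
Check: 256² = 65536 ≡ 163 (mod 283). The two roots are 27 and 256.

27, 256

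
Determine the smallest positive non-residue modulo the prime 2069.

(2/2069) = −1, so 2 is the smallest positive non-residue mod 2069.

2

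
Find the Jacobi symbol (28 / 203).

0

Pull out 2^2: since 203 ≡ 3 (mod 8), (2/203) = -1, so (2/203)^2 = +1.
Reciprocity: 7 ≡ 3 and 203 ≡ 3 (mod 4), so (7/203) = −(203/7).
Reduce top mod 7: now compute (0/7).
Top reduces to 0: gcd > 1, so the symbol is 0.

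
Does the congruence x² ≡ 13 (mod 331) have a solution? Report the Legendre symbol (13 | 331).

-1

Reciprocity: 13 ≡ 1 and 331 ≡ 3 (mod 4), so (13/331) = +(331/13).
Reduce top mod 13: now compute (6/13).
Pull out 2: since 13 ≡ 5 (mod 8), (2/13) = -1.
Reciprocity: 3 ≡ 3 and 13 ≡ 1 (mod 4), so (3/13) = +(13/3).
Reduce top mod 3: now compute (1/3).
Reached (1/3) = 1. Collecting the sign flips along the way, the symbol is -1.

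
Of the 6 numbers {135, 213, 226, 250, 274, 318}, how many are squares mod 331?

2

(135/331) = -1 → non-residue.
(213/331) = -1 → non-residue.
(226/331) = -1 → non-residue.
(250/331) = -1 → non-residue.
(274/331) = +1 → QR.
(318/331) = +1 → QR.
Total quadratic residues among the 6: 2.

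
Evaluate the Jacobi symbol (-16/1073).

First reduce: -16 ≡ 1057 (mod 1073).
Reciprocity: 1057 ≡ 1 and 1073 ≡ 1 (mod 4), so (1057/1073) = +(1073/1057).
Reduce top mod 1057: now compute (16/1057).
Pull out 2^4: since 1057 ≡ 1 (mod 8), (2/1057) = +1, so (2/1057)^4 = +1.
Reached (1/1057) = 1. Collecting the sign flips along the way, the symbol is +1.

1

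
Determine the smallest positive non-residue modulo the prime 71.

(2/71) = +1, so 2 is a residue.
(3/71) = +1, so 3 is a residue.
(4/71) = +1, so 4 is a residue.
(5/71) = +1, so 5 is a residue.
(6/71) = +1, so 6 is a residue.
(7/71) = −1, so 7 is the smallest positive non-residue mod 71.

7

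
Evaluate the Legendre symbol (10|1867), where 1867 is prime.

Pull out 2: since 1867 ≡ 3 (mod 8), (2/1867) = -1.
Reciprocity: 5 ≡ 1 and 1867 ≡ 3 (mod 4), so (5/1867) = +(1867/5).
Reduce top mod 5: now compute (2/5).
Pull out 2: since 5 ≡ 5 (mod 8), (2/5) = -1.
Reached (1/5) = 1. Collecting the sign flips along the way, the symbol is +1.

1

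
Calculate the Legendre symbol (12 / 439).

Pull out 2^2: since 439 ≡ 7 (mod 8), (2/439) = +1, so (2/439)^2 = +1.
Reciprocity: 3 ≡ 3 and 439 ≡ 3 (mod 4), so (3/439) = −(439/3).
Reduce top mod 3: now compute (1/3).
Reached (1/3) = 1. Collecting the sign flips along the way, the symbol is -1.

-1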